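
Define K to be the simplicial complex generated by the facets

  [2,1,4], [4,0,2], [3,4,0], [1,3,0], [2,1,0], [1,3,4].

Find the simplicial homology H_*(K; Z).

Take the total order 0 < 1 < 2 < 3 < 4 on the vertex set. Then K (dimension 2) consists of the simplices:

  0-simplices (5): [0], [1], [2], [3], [4]
  1-simplices (9): [0,1], [0,2], [0,3], [0,4], [1,2], [1,3], [1,4], [2,4], [3,4]
  2-simplices (6): [0,1,2], [0,1,3], [0,2,4], [0,3,4], [1,2,4], [1,3,4]

Hence C_0 ≅ Z^5, C_1 ≅ Z^9, C_2 ≅ Z^6.

The boundary map ∂_1: C_1 → C_0 sends each edge [p,q] (with p < q) to q − p. For instance
  ∂[0,4] = [4] − [0].
The 5×9 boundary matrix has rank 4 and Smith normal form diag(1,1,1,1).

∂_2: C_2 → C_1 sends each 2-simplex [p,q,r] to [q,r] − [p,r] + [p,q]. For instance
  ∂[0,2,4] = [2,4] − [0,4] + [0,2],
  ∂[0,1,3] = [1,3] − [0,3] + [0,1].
The 9×6 boundary matrix has rank 5 and Smith normal form diag(1,1,1,1,1).

Now H_k = ker ∂_k / im ∂_{k+1}, so:

  H_0: rank C_0 − rank ∂_1 = 5 − 4 = 1, and the invariant factors of ∂_1 are all 1, so H_0 = Z.
  H_1: rank ker ∂_1 − rank ∂_2 = (9 − 4) − 5 = 0, and the invariant factors of ∂_2 are all 1, so H_1 = 0.
  H_2: rank ker ∂_2 − rank ∂_3 = (6 − 5) − 0 = 1, and there is no ∂_3, so H_2 = Z.

(K is a triangulation of the 2-sphere S^2.)

H_0 = Z,  H_1 = 0,  H_2 = Z.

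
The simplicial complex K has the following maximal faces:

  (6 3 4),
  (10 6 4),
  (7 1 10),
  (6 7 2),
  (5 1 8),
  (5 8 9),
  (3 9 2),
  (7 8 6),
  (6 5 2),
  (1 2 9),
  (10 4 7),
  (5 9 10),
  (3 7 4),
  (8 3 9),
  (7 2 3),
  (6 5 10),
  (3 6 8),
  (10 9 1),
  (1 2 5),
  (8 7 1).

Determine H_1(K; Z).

Fix the vertex order 1 < 2 < 3 < 4 < 5 < 6 < 7 < 8 < 9 < 10 and write every simplex with vertices in increasing order. Then dim K = 2 and the simplices of K are:

  0-simplices (10): [1], [2], [3], [4], [5], [6], [7], [8], [9], [10]
  1-simplices (30): (30 of them)
  2-simplices (20): (20 of them)

so the chain groups are C_0 ≅ Z^10, C_1 ≅ Z^30, C_2 ≅ Z^20.

∂_1: C_1 → C_0 maps an edge to its endpoints' difference, ∂[p,q] = q − p. For instance
  ∂[5,9] = [9] − [5].
This gives a 10×30 integer matrix of rank 9; reducing to Smith normal form yields diagonal entries (1,1,1,1,1,1,1,1,1).

Boundary ∂_2: C_2 → C_1 maps a triangle to the signed sum of its edges. For instance
  ∂[1,5,8] = [5,8] − [1,8] + [1,5],
  ∂[2,6,7] = [6,7] − [2,7] + [2,6].
As a 30×20 matrix over Z this has rank 20, with invariant factors (1,1,1,1,1,1,1,1,1,1,1,1,1,1,1,1,1,1,1,2).

Computing H_k = (kernel of ∂_k) / (image of ∂_{k+1}):

  H_1: rank ker ∂_1 − rank ∂_2 = (30 − 9) − 20 = 1, and ∂_2 has invariant factor 2 > 1, so H_1 ≅ Z ⊕ Z/2.

H_1 ≅ Z ⊕ Z/2.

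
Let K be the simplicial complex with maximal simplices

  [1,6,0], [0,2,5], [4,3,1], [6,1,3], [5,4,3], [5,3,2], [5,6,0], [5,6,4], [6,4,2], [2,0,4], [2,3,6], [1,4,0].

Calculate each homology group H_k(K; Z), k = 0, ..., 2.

Order the vertices as 0 < 1 < 2 < 3 < 4 < 5 < 6. Listing each simplex with vertices in this order, K has dimension 2 with simplices:

  0-simplices (7): [0], [1], [2], [3], [4], [5], [6]
  1-simplices (18): [0,1], [0,2], [0,4], [0,5], [0,6], [1,3], [1,4], [1,6], [2,3], [2,4], [2,5], [2,6], [3,4], [3,5], [3,6], [4,5], [4,6], [5,6]
  2-simplices (12): [0,1,4], [0,1,6], [0,2,4], [0,2,5], [0,5,6], [1,3,4], [1,3,6], [2,3,5], [2,3,6], [2,4,6], [3,4,5], [4,5,6]

so the chain groups are C_0 ≅ Z^7, C_1 ≅ Z^18, C_2 ≅ Z^12.

∂_1: C_1 → C_0 sends each edge [p,q] (with p < q) to q − p.
The resulting 7×18 matrix has rank 6, and its Smith normal form has invariant factors (1,1,1,1,1,1).

∂_2: C_2 → C_1 maps a triangle to the signed sum of its edges. For instance
  ∂[0,1,6] = [1,6] − [0,6] + [0,1],
  ∂[4,5,6] = [5,6] − [4,6] + [4,5].
This gives a 18×12 integer matrix of rank 12; reducing to Smith normal form yields diagonal entries (1,1,1,1,1,1,1,1,1,1,1,2).

From H_k ≅ ker(∂_k) / im(∂_{k+1}) we obtain:

  H_0: rank C_0 − rank ∂_1 = 7 − 6 = 1, and the invariant factors of ∂_1 are all 1, so H_0 ≅ Z.
  H_1: rank ker ∂_1 − rank ∂_2 = (18 − 6) − 12 = 0, and ∂_2 has invariant factor 2 > 1, so H_1 ≅ Z/2.
  H_2: rank ker ∂_2 − rank ∂_3 = (12 − 12) − 0 = 0, and there is no ∂_3, so H_2 ≅ 0.

(K is a triangulation of the real projective plane RP^2.)

H_0 = Z,  H_1 = Z/2,  H_2 = 0.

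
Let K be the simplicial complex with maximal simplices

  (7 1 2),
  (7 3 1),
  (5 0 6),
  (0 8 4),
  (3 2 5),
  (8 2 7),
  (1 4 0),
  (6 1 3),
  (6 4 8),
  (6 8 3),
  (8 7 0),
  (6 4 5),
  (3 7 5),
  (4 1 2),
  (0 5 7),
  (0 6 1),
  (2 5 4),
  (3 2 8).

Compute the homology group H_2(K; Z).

Order the vertices as 0 < 1 < 2 < 3 < 4 < 5 < 6 < 7 < 8. Listing each simplex with vertices in this order, K has dimension 2 with simplices:

  0-simplices (9): [0], [1], [2], [3], [4], [5], [6], [7], [8]
  1-simplices (27): (27 of them)
  2-simplices (18): [0,1,4], [0,1,6], [0,4,8], [0,5,6], [0,5,7], [0,7,8], [1,2,4], [1,2,7], [1,3,6], [1,3,7], [2,3,5], [2,3,8], [2,4,5], [2,7,8], [3,5,7], [3,6,8], [4,5,6], [4,6,8]

so the chain groups are C_0 ≅ Z^9, C_1 ≅ Z^27, C_2 ≅ Z^18.

The boundary map ∂_1: C_1 → C_0 sends each edge [p,q] (with p < q) to q − p. For instance
  ∂[6,8] = [8] − [6].
As a 9×27 matrix over Z this has rank 8, with invariant factors (1,1,1,1,1,1,1,1).

Boundary ∂_2: C_2 → C_1 acts by ∂[p,q,r] = [q,r] − [p,r] + [p,q]. For instance
  ∂[3,6,8] = [6,8] − [3,8] + [3,6],
  ∂[1,2,4] = [2,4] − [1,4] + [1,2].
The 27×18 boundary matrix has rank 18 and Smith normal form diag(1,1,1,1,1,1,1,1,1,1,1,1,1,1,1,1,1,2).

Reading off H_k = ker ∂_k / im ∂_{k+1}:

  H_2: rank ker ∂_2 − rank ∂_3 = (18 − 18) − 0 = 0, and there is no ∂_3, so H_2 = 0.

(K is a triangulation of the Klein bottle.)

H_2 = 0.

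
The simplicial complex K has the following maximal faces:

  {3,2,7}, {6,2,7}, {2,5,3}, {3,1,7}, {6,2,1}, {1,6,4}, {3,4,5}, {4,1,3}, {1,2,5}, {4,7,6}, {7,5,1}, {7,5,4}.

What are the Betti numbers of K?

b_0 = 1, b_1 = 0, b_2 = 0.

Fix the vertex order 1 < 2 < 3 < 4 < 5 < 6 < 7 and write every simplex with vertices in increasing order. Then dim K = 2 and the simplices of K are:

  0-simplices (7): [1], [2], [3], [4], [5], [6], [7]
  1-simplices (18): [1,2], [1,3], [1,4], [1,5], [1,6], [1,7], [2,3], [2,5], [2,6], [2,7], [3,4], [3,5], [3,7], [4,5], [4,6], [4,7], [5,7], [6,7]
  2-simplices (12): [1,2,5], [1,2,6], [1,3,4], [1,3,7], [1,4,6], [1,5,7], [2,3,5], [2,3,7], [2,6,7], [3,4,5], [4,5,7], [4,6,7]

so the chain groups are C_0 ≅ Z^7, C_1 ≅ Z^18, C_2 ≅ Z^12.

The boundary map ∂_1: C_1 → C_0 maps an edge to its endpoints' difference, ∂[p,q] = q − p. For instance
  ∂[1,7] = [7] − [1].
As a 7×18 matrix over Z this has rank 6, with invariant factors (1,1,1,1,1,1).

∂_2: C_2 → C_1 sends each 2-simplex [p,q,r] to [q,r] − [p,r] + [p,q]. For instance
  ∂[4,6,7] = [6,7] − [4,7] + [4,6],
  ∂[2,6,7] = [6,7] − [2,7] + [2,6].
The resulting 18×12 matrix has rank 12, and its Smith normal form has invariant factors (1,1,1,1,1,1,1,1,1,1,1,2).

Now H_k = ker ∂_k / im ∂_{k+1}, so:

  H_0: rank C_0 − rank ∂_1 = 7 − 6 = 1, and the invariant factors of ∂_1 are all 1, so H_0 = Z.
  H_1: rank ker ∂_1 − rank ∂_2 = (18 − 6) − 12 = 0, and ∂_2 has invariant factor 2 > 1, so H_1 = Z/2Z.
  H_2: rank ker ∂_2 − rank ∂_3 = (12 − 12) − 0 = 0, and there is no ∂_3, so H_2 = 0.

Hence the Betti numbers are b_0 = 1, b_1 = 0, b_2 = 0.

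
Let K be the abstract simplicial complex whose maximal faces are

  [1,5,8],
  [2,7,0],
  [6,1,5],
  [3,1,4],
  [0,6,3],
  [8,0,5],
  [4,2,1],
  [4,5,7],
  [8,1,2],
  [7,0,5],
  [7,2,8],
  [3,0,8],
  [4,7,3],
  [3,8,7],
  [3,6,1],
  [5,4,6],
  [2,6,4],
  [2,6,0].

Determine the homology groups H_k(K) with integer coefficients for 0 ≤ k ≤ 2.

H_0 = Z,  H_1 = Z ⊕ Z/2,  H_2 = 0.

Fix the vertex order 0 < 1 < 2 < 3 < 4 < 5 < 6 < 7 < 8 and write every simplex with vertices in increasing order. Then dim K = 2 and the simplices of K are:

  0-simplices (9): [0], [1], [2], [3], [4], [5], [6], [7], [8]
  1-simplices (27): (27 of them)
  2-simplices (18): [0,2,6], [0,2,7], [0,3,6], [0,3,8], [0,5,7], [0,5,8], [1,2,4], [1,2,8], [1,3,4], [1,3,6], [1,5,6], [1,5,8], [2,4,6], [2,7,8], [3,4,7], [3,7,8], [4,5,6], [4,5,7]

Hence C_0 ≅ Z^9, C_1 ≅ Z^27, C_2 ≅ Z^18.

The boundary map ∂_1: C_1 → C_0 maps an edge to its endpoints' difference, ∂[p,q] = q − p.
The 9×27 boundary matrix has rank 8 and Smith normal form diag(1,1,1,1,1,1,1,1).

∂_2: C_2 → C_1 maps a triangle to the signed sum of its edges. For instance
  ∂[1,5,6] = [5,6] − [1,6] + [1,5],
  ∂[1,2,8] = [2,8] − [1,8] + [1,2].
The resulting 27×18 matrix has rank 18, and its Smith normal form has invariant factors (1,1,1,1,1,1,1,1,1,1,1,1,1,1,1,1,1,2).

Computing H_k = (kernel of ∂_k) / (image of ∂_{k+1}):

  H_0: rank C_0 − rank ∂_1 = 9 − 8 = 1, and the invariant factors of ∂_1 are all 1, so H_0 ≅ Z.
  H_1: rank ker ∂_1 − rank ∂_2 = (27 − 8) − 18 = 1, and ∂_2 has invariant factor 2 > 1, so H_1 ≅ Z ⊕ Z/2.
  H_2: rank ker ∂_2 − rank ∂_3 = (18 − 18) − 0 = 0, and there is no ∂_3, so H_2 ≅ 0.

As a check, the Euler characteristic is 9 − 27 + 18 = 0, which agrees with 1 − 1 + 0 = 0.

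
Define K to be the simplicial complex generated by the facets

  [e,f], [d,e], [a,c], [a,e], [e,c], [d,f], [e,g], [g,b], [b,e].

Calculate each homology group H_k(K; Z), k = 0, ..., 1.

Order the vertices as a < b < c < d < e < f < g. Listing each simplex with vertices in this order, K has dimension 1 with simplices:

  0-simplices (7): a, b, c, d, e, f, g
  1-simplices (9): ac, ae, be, bg, ce, de, df, ef, eg

so the chain groups are C_0 ≅ Z^7, C_1 ≅ Z^9.

Boundary ∂_1: C_1 → C_0 is given by ∂[p,q] = [q] − [p]. For instance
  ∂de = e − d.
As a 7×9 matrix over Z this has rank 6, with invariant factors (1,1,1,1,1,1).

From H_k ≅ ker(∂_k) / im(∂_{k+1}) we obtain:

  H_0: rank C_0 − rank ∂_1 = 7 − 6 = 1, and the invariant factors of ∂_1 are all 1, so H_0 = Z.
  H_1: rank ker ∂_1 − rank ∂_2 = (9 − 6) − 0 = 3, and there is no ∂_2, so H_1 = Z^3.

H_0 = Z,  H_1 = Z^3.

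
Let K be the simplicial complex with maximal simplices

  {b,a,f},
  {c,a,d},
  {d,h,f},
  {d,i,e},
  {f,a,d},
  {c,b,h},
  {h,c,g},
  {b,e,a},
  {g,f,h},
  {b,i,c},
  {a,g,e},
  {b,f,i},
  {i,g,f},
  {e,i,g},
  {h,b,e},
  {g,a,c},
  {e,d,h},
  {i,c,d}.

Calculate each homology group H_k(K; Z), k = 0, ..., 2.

H_0 ≅ Z,  H_1 ≅ Z^2,  H_2 ≅ Z.

Order the vertices as a < b < c < d < e < f < g < h < i. Listing each simplex with vertices in this order, K has dimension 2 with simplices:

  0-simplices (9): a, b, c, d, e, f, g, h, i
  1-simplices (27): ab, ac, ad, ae, af, ag, bc, be, bf, bh, bi, cd, cg, ch, ci, de, df, dh, di, eg, eh, ei, fg, fh, fi, gh, gi
  2-simplices (18): abe, abf, acd, acg, adf, aeg, bch, bci, beh, bfi, cdi, cgh, deh, dei, dfh, egi, fgh, fgi

Hence C_0 ≅ Z^9, C_1 ≅ Z^27, C_2 ≅ Z^18.

Boundary ∂_1: C_1 → C_0 is given by ∂[p,q] = [q] − [p]. For instance
  ∂ac = c − a.
As a 9×27 matrix over Z this has rank 8, with invariant factors (1,1,1,1,1,1,1,1).

The boundary map ∂_2: C_2 → C_1 maps a triangle to the signed sum of its edges. For instance
  ∂abe = be − ae + ab,
  ∂bci = ci − bi + bc.
The 27×18 boundary matrix has rank 17 and Smith normal form diag(1,1,1,1,1,1,1,1,1,1,1,1,1,1,1,1,1).

Now H_k = ker ∂_k / im ∂_{k+1}, so:

  H_0: rank C_0 − rank ∂_1 = 9 − 8 = 1, and the invariant factors of ∂_1 are all 1, so H_0 ≅ Z.
  H_1: rank ker ∂_1 − rank ∂_2 = (27 − 8) − 17 = 2, and the invariant factors of ∂_2 are all 1, so H_1 ≅ Z^2.
  H_2: rank ker ∂_2 − rank ∂_3 = (18 − 17) − 0 = 1, and there is no ∂_3, so H_2 ≅ Z.

As a check, the Euler characteristic is 9 − 27 + 18 = 0, which agrees with 1 − 2 + 1 = 0.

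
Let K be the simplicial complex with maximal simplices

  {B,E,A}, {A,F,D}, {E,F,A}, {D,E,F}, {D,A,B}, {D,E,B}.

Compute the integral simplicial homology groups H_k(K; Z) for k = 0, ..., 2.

We work with the vertex ordering A < B < D < E < F. The simplices of K, each written with vertices in increasing order, are:

  0-simplices (5): A, B, D, E, F
  1-simplices (9): AB, AD, AE, AF, BD, BE, DE, DF, EF
  2-simplices (6): ABD, ABE, ADF, AEF, BDE, DEF

so the chain groups are C_0 ≅ Z^5, C_1 ≅ Z^9, C_2 ≅ Z^6.

Boundary ∂_1: C_1 → C_0 maps an edge to its endpoints' difference, ∂[p,q] = q − p.
The resulting 5×9 matrix has rank 4, and its Smith normal form has invariant factors (1,1,1,1).

Boundary ∂_2: C_2 → C_1 acts by ∂[p,q,r] = [q,r] − [p,r] + [p,q]. For instance
  ∂ABD = BD − AD + AB,
  ∂ADF = DF − AF + AD.
The resulting 9×6 matrix has rank 5, and its Smith normal form has invariant factors (1,1,1,1,1).

Computing H_k = (kernel of ∂_k) / (image of ∂_{k+1}):

  H_0: rank C_0 − rank ∂_1 = 5 − 4 = 1, and the invariant factors of ∂_1 are all 1, so H_0 ≅ Z.
  H_1: rank ker ∂_1 − rank ∂_2 = (9 − 4) − 5 = 0, and the invariant factors of ∂_2 are all 1, so H_1 ≅ 0.
  H_2: rank ker ∂_2 − rank ∂_3 = (6 − 5) − 0 = 1, and there is no ∂_3, so H_2 ≅ Z.

(K is a triangulation of the 2-sphere S^2.)

H_0 = Z,  H_1 = 0,  H_2 = Z.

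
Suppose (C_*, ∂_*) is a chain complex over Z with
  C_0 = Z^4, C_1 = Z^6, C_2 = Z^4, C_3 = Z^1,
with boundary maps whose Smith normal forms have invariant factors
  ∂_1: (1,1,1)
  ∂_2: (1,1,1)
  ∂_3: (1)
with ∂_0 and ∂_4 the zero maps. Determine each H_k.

H_0 = Z,  H_1 = 0,  H_2 = 0,  H_3 = 0.

H_0: b_0 = 4 − 0 − 3 = 1; torsion from ∂_1 factors > 1: none. So H_0 = Z.
H_1: b_1 = 6 − 3 − 3 = 0; torsion from ∂_2 factors > 1: none. So H_1 = 0.
H_2: b_2 = 4 − 3 − 1 = 0; torsion from ∂_3 factors > 1: none. So H_2 = 0.
H_3: b_3 = 1 − 1 − 0 = 0; torsion from ∂_4 factors > 1: none. So H_3 = 0.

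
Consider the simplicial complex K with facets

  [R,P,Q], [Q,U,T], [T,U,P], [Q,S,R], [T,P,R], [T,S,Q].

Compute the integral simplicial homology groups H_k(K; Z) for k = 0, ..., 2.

Order the vertices as P < Q < R < S < T < U. Listing each simplex with vertices in this order, K has dimension 2 with simplices:

  0-simplices (6): P, Q, R, S, T, U
  1-simplices (12): PQ, PR, PT, PU, QR, QS, QT, QU, RS, RT, ST, TU
  2-simplices (6): PQR, PRT, PTU, QRS, QST, QTU

Hence C_0 ≅ Z^6, C_1 ≅ Z^12, C_2 ≅ Z^6.

Boundary ∂_1: C_1 → C_0 maps an edge to its endpoints' difference, ∂[p,q] = q − p. For instance
  ∂PU = U − P.
The resulting 6×12 matrix has rank 5, and its Smith normal form has invariant factors (1,1,1,1,1).

∂_2: C_2 → C_1 maps a triangle to the signed sum of its edges. For instance
  ∂PQR = QR − PR + PQ,
  ∂PTU = TU − PU + PT.
The 12×6 boundary matrix has rank 6 and Smith normal form diag(1,1,1,1,1,1).

Computing H_k = (kernel of ∂_k) / (image of ∂_{k+1}):

  H_0: rank C_0 − rank ∂_1 = 6 − 5 = 1, and the invariant factors of ∂_1 are all 1, so H_0 = Z.
  H_1: rank ker ∂_1 − rank ∂_2 = (12 − 5) − 6 = 1, and the invariant factors of ∂_2 are all 1, so H_1 = Z.
  H_2: rank ker ∂_2 − rank ∂_3 = (6 − 6) − 0 = 0, and there is no ∂_3, so H_2 = 0.

(K is a triangulation of the cylinder S^1 x I.)

H_0 = Z,  H_1 = Z,  H_2 = 0.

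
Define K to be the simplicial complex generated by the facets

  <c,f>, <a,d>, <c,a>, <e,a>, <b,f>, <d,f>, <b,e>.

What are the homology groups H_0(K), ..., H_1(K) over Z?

We work with the vertex ordering a < b < c < d < e < f. The simplices of K, each written with vertices in increasing order, are:

  0-simplices (6): a, b, c, d, e, f
  1-simplices (7): ac, ad, ae, be, bf, cf, df

so the chain groups are C_0 ≅ Z^6, C_1 ≅ Z^7.

The boundary map ∂_1: C_1 → C_0 is given by ∂[p,q] = [q] − [p].
The resulting 6×7 matrix has rank 5, and its Smith normal form has invariant factors (1,1,1,1,1).

Now H_k = ker ∂_k / im ∂_{k+1}, so:

  H_0: rank C_0 − rank ∂_1 = 6 − 5 = 1, and the invariant factors of ∂_1 are all 1, so H_0 = Z.
  H_1: rank ker ∂_1 − rank ∂_2 = (7 − 5) − 0 = 2, and there is no ∂_2, so H_1 = Z^2.

H_0 ≅ Z,  H_1 ≅ Z^2.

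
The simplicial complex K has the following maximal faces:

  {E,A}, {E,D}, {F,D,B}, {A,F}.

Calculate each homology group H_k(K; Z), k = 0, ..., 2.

H_0 ≅ Z,  H_1 ≅ Z,  H_2 = 0.

Fix the vertex order A < B < D < E < F and write every simplex with vertices in increasing order. Then dim K = 2 and the simplices of K are:

  0-simplices (5): A, B, D, E, F
  1-simplices (6): AE, AF, BD, BF, DE, DF
  2-simplices (1): BDF

giving chain groups C_0 ≅ Z^5, C_1 ≅ Z^6, C_2 ≅ Z^1.

The boundary map ∂_1: C_1 → C_0 sends each edge [p,q] (with p < q) to q − p. For instance
  ∂DF = F − D.
The 5×6 boundary matrix has rank 4 and Smith normal form diag(1,1,1,1).

The boundary map ∂_2: C_2 → C_1 acts by ∂[p,q,r] = [q,r] − [p,r] + [p,q]. For instance
  ∂BDF = DF − BF + BD.
The 6×1 boundary matrix has rank 1 and Smith normal form diag(1).

Computing H_k = (kernel of ∂_k) / (image of ∂_{k+1}):

  H_0: rank C_0 − rank ∂_1 = 5 − 4 = 1, and the invariant factors of ∂_1 are all 1, so H_0 ≅ Z.
  H_1: rank ker ∂_1 − rank ∂_2 = (6 − 4) − 1 = 1, and the invariant factors of ∂_2 are all 1, so H_1 ≅ Z.
  H_2: rank ker ∂_2 − rank ∂_3 = (1 − 1) − 0 = 0, and there is no ∂_3, so H_2 ≅ 0.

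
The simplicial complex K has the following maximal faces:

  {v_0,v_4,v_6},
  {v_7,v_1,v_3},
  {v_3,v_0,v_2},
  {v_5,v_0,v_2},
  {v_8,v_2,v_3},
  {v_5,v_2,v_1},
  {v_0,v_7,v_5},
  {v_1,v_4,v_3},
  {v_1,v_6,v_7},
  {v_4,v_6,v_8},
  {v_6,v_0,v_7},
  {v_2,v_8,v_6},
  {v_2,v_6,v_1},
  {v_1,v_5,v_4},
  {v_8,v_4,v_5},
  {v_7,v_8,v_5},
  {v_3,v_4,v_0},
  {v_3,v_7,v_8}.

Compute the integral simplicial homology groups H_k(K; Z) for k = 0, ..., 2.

H_0 ≅ Z,  H_1 ≅ Z^2,  H_2 ≅ Z.

We work with the vertex ordering v_0 < v_1 < v_2 < v_3 < v_4 < v_5 < v_6 < v_7 < v_8. The simplices of K, each written with vertices in increasing order, are:

  0-simplices (9): [v_0], [v_1], [v_2], [v_3], [v_4], [v_5], [v_6], [v_7], [v_8]
  1-simplices (27): (27 of them)
  2-simplices (18): (18 of them)

so the chain groups are C_0 ≅ Z^9, C_1 ≅ Z^27, C_2 ≅ Z^18.

Boundary ∂_1: C_1 → C_0 maps an edge to its endpoints' difference, ∂[p,q] = q − p.
The resulting 9×27 matrix has rank 8, and its Smith normal form has invariant factors (1,1,1,1,1,1,1,1).

Boundary ∂_2: C_2 → C_1 sends each 2-simplex [p,q,r] to [q,r] − [p,r] + [p,q]. For instance
  ∂[v_1,v_6,v_7] = [v_6,v_7] − [v_1,v_7] + [v_1,v_6],
  ∂[v_1,v_2,v_6] = [v_2,v_6] − [v_1,v_6] + [v_1,v_2].
This gives a 27×18 integer matrix of rank 17; reducing to Smith normal form yields diagonal entries (1,1,1,1,1,1,1,1,1,1,1,1,1,1,1,1,1).

From H_k ≅ ker(∂_k) / im(∂_{k+1}) we obtain:

  H_0: rank C_0 − rank ∂_1 = 9 − 8 = 1, and the invariant factors of ∂_1 are all 1, so H_0 = Z.
  H_1: rank ker ∂_1 − rank ∂_2 = (27 − 8) − 17 = 2, and the invariant factors of ∂_2 are all 1, so H_1 = Z^2.
  H_2: rank ker ∂_2 − rank ∂_3 = (18 − 17) − 0 = 1, and there is no ∂_3, so H_2 = Z.

As a check, the Euler characteristic is 9 − 27 + 18 = 0, which agrees with 1 − 2 + 1 = 0.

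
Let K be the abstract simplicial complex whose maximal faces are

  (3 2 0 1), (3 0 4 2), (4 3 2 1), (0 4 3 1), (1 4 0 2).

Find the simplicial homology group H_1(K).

H_1 ≅ 0.

We work with the vertex ordering 0 < 1 < 2 < 3 < 4. The simplices of K, each written with vertices in increasing order, are:

  0-simplices (5): [0], [1], [2], [3], [4]
  1-simplices (10): [0,1], [0,2], [0,3], [0,4], [1,2], [1,3], [1,4], [2,3], [2,4], [3,4]
  2-simplices (10): [0,1,2], [0,1,3], [0,1,4], [0,2,3], [0,2,4], [0,3,4], [1,2,3], [1,2,4], [1,3,4], [2,3,4]
  3-simplices (5): [0,1,2,3], [0,1,2,4], [0,1,3,4], [0,2,3,4], [1,2,3,4]

Hence C_0 ≅ Z^5, C_1 ≅ Z^10, C_2 ≅ Z^10, C_3 ≅ Z^5.

The boundary map ∂_1: C_1 → C_0 sends each edge [p,q] (with p < q) to q − p.
As a 5×10 matrix over Z this has rank 4, with invariant factors (1,1,1,1).

The boundary map ∂_2: C_2 → C_1 acts by ∂[p,q,r] = [q,r] − [p,r] + [p,q]. For instance
  ∂[1,2,4] = [2,4] − [1,4] + [1,2],
  ∂[2,3,4] = [3,4] − [2,4] + [2,3].
This gives a 10×10 integer matrix of rank 6; reducing to Smith normal form yields diagonal entries (1,1,1,1,1,1).

Boundary ∂_3: C_3 → C_2 sends each 3-simplex σ to the alternating sum Σ_i (−1)^i (σ with its i-th vertex removed). For instance
  ∂[1,2,3,4] = [2,3,4] − [1,3,4] + [1,2,4] − [1,2,3],
  ∂[0,2,3,4] = [2,3,4] − [0,3,4] + [0,2,4] − [0,2,3].
This gives a 10×5 integer matrix of rank 4; reducing to Smith normal form yields diagonal entries (1,1,1,1).

From H_k ≅ ker(∂_k) / im(∂_{k+1}) we obtain:

  H_1: rank ker ∂_1 − rank ∂_2 = (10 − 4) − 6 = 0, and the invariant factors of ∂_2 are all 1, so H_1 = 0.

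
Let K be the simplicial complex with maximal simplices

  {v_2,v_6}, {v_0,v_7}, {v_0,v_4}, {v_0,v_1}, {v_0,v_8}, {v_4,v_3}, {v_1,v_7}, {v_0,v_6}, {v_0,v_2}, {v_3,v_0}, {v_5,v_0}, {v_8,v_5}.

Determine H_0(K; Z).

H_0 ≅ Z.

Fix the vertex order v_0 < v_1 < v_2 < v_3 < v_4 < v_5 < v_6 < v_7 < v_8 and write every simplex with vertices in increasing order. Then dim K = 1 and the simplices of K are:

  0-simplices (9): [v_0], [v_1], [v_2], [v_3], [v_4], [v_5], [v_6], [v_7], [v_8]
  1-simplices (12): [v_0,v_1], [v_0,v_2], [v_0,v_3], [v_0,v_4], [v_0,v_5], [v_0,v_6], [v_0,v_7], [v_0,v_8], [v_1,v_7], [v_2,v_6], [v_3,v_4], [v_5,v_8]

giving chain groups C_0 ≅ Z^9, C_1 ≅ Z^12.

∂_1: C_1 → C_0 sends each edge [p,q] (with p < q) to q − p. For instance
  ∂[v_0,v_2] = [v_2] − [v_0].
This gives a 9×12 integer matrix of rank 8; reducing to Smith normal form yields diagonal entries (1,1,1,1,1,1,1,1).

Reading off H_k = ker ∂_k / im ∂_{k+1}:

  H_0: rank C_0 − rank ∂_1 = 9 − 8 = 1, and the invariant factors of ∂_1 are all 1, so H_0 ≅ Z.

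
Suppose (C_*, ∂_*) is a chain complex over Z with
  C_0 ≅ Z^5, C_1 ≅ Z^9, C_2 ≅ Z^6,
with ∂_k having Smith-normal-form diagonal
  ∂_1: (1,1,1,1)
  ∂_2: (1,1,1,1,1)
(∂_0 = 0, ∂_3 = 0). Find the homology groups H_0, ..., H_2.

H_0: b_0 = 5 − 0 − 4 = 1; torsion from ∂_1 factors > 1: none. So H_0 = Z.
H_1: b_1 = 9 − 4 − 5 = 0; torsion from ∂_2 factors > 1: none. So H_1 = 0.
H_2: b_2 = 6 − 5 − 0 = 1; torsion from ∂_3 factors > 1: none. So H_2 = Z.

H_0 = Z,  H_1 = 0,  H_2 = Z.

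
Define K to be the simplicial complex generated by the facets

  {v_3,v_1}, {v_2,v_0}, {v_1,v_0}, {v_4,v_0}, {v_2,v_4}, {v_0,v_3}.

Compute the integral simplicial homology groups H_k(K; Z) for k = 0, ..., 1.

We work with the vertex ordering v_0 < v_1 < v_2 < v_3 < v_4. The simplices of K, each written with vertices in increasing order, are:

  0-simplices (5): [v_0], [v_1], [v_2], [v_3], [v_4]
  1-simplices (6): [v_0,v_1], [v_0,v_2], [v_0,v_3], [v_0,v_4], [v_1,v_3], [v_2,v_4]

so the chain groups are C_0 ≅ Z^5, C_1 ≅ Z^6.

∂_1: C_1 → C_0 sends each edge [p,q] (with p < q) to q − p.
This gives a 5×6 integer matrix of rank 4; reducing to Smith normal form yields diagonal entries (1,1,1,1).

Computing H_k = (kernel of ∂_k) / (image of ∂_{k+1}):

  H_0: rank C_0 − rank ∂_1 = 5 − 4 = 1, and the invariant factors of ∂_1 are all 1, so H_0 = Z.
  H_1: rank ker ∂_1 − rank ∂_2 = (6 − 4) − 0 = 2, and there is no ∂_2, so H_1 = Z^2.

H_0 = Z,  H_1 = Z^2.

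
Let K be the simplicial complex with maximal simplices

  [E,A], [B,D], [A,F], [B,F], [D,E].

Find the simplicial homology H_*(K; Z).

H_0 ≅ Z,  H_1 ≅ Z.

Fix the vertex order A < B < D < E < F and write every simplex with vertices in increasing order. Then dim K = 1 and the simplices of K are:

  0-simplices (5): A, B, D, E, F
  1-simplices (5): AE, AF, BD, BF, DE

so the chain groups are C_0 ≅ Z^5, C_1 ≅ Z^5.

The boundary map ∂_1: C_1 → C_0 maps an edge to its endpoints' difference, ∂[p,q] = q − p. For instance
  ∂BF = F − B.
The resulting 5×5 matrix has rank 4, and its Smith normal form has invariant factors (1,1,1,1).

From H_k ≅ ker(∂_k) / im(∂_{k+1}) we obtain:

  H_0: rank C_0 − rank ∂_1 = 5 − 4 = 1, and the invariant factors of ∂_1 are all 1, so H_0 ≅ Z.
  H_1: rank ker ∂_1 − rank ∂_2 = (5 − 4) − 0 = 1, and there is no ∂_2, so H_1 ≅ Z.

As a check, the Euler characteristic is 5 − 5 = 0, which agrees with 1 − 1 = 0.
(K is a triangulation of the circle S^1.)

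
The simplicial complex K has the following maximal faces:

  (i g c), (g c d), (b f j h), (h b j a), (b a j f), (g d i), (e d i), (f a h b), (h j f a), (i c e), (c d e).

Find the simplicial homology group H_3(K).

H_3 ≅ Z.

Order the vertices as a < b < c < d < e < f < g < h < i < j. Listing each simplex with vertices in this order, K has dimension 3 with simplices:

  0-simplices (10): a, b, c, d, e, f, g, h, i, j
  1-simplices (19): ab, af, ah, aj, bf, bh, bj, cd, ce, cg, ci, de, dg, di, ei, fh, fj, gi, hj
  2-simplices (16): abf, abh, abj, afh, afj, ahj, bfh, bfj, bhj, cde, cdg, cei, cgi, dei, dgi, fhj
  3-simplices (5): abfh, abfj, abhj, afhj, bfhj

so the chain groups are C_0 ≅ Z^10, C_1 ≅ Z^19, C_2 ≅ Z^16, C_3 ≅ Z^5.

The boundary map ∂_1: C_1 → C_0 maps an edge to its endpoints' difference, ∂[p,q] = q − p. For instance
  ∂fj = j − f.
This gives a 10×19 integer matrix of rank 8; reducing to Smith normal form yields diagonal entries (1,1,1,1,1,1,1,1).

The boundary map ∂_2: C_2 → C_1 sends each 2-simplex [p,q,r] to [q,r] − [p,r] + [p,q]. For instance
  ∂abj = bj − aj + ab,
  ∂afj = fj − aj + af.
The resulting 19×16 matrix has rank 11, and its Smith normal form has invariant factors (1,1,1,1,1,1,1,1,1,1,1).

The boundary map ∂_3: C_3 → C_2 sends each 3-simplex σ to the alternating sum Σ_i (−1)^i (σ with its i-th vertex removed). For instance
  ∂bfhj = fhj − bhj + bfj − bfh,
  ∂afhj = fhj − ahj + afj − afh.
As a 16×5 matrix over Z this has rank 4, with invariant factors (1,1,1,1).

Now H_k = ker ∂_k / im ∂_{k+1}, so:

  H_3: rank ker ∂_3 − rank ∂_4 = (5 − 4) − 0 = 1, and there is no ∂_4, so H_3 = Z.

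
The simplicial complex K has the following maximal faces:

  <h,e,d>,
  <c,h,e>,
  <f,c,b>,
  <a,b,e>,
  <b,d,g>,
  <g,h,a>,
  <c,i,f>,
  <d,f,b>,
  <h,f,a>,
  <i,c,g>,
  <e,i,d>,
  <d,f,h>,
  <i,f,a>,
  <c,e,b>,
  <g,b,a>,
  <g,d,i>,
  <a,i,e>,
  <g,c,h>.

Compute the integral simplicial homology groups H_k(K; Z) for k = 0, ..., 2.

Fix the vertex order a < b < c < d < e < f < g < h < i and write every simplex with vertices in increasing order. Then dim K = 2 and the simplices of K are:

  0-simplices (9): a, b, c, d, e, f, g, h, i
  1-simplices (27): ab, ae, af, ag, ah, ai, bc, bd, be, bf, bg, ce, cf, cg, ch, ci, de, df, dg, dh, di, eh, ei, fh, fi, gh, gi
  2-simplices (18): abe, abg, aei, afh, afi, agh, bce, bcf, bdf, bdg, ceh, cfi, cgh, cgi, deh, dei, dfh, dgi

Hence C_0 ≅ Z^9, C_1 ≅ Z^27, C_2 ≅ Z^18.

∂_1: C_1 → C_0 sends each edge [p,q] (with p < q) to q − p.
As a 9×27 matrix over Z this has rank 8, with invariant factors (1,1,1,1,1,1,1,1).

∂_2: C_2 → C_1 sends each 2-simplex [p,q,r] to [q,r] − [p,r] + [p,q]. For instance
  ∂afi = fi − ai + af,
  ∂bcf = cf − bf + bc.
As a 27×18 matrix over Z this has rank 17, with invariant factors (1,1,1,1,1,1,1,1,1,1,1,1,1,1,1,1,1).

Computing H_k = (kernel of ∂_k) / (image of ∂_{k+1}):

  H_0: rank C_0 − rank ∂_1 = 9 − 8 = 1, and the invariant factors of ∂_1 are all 1, so H_0 ≅ Z.
  H_1: rank ker ∂_1 − rank ∂_2 = (27 − 8) − 17 = 2, and the invariant factors of ∂_2 are all 1, so H_1 ≅ Z^2.
  H_2: rank ker ∂_2 − rank ∂_3 = (18 − 17) − 0 = 1, and there is no ∂_3, so H_2 ≅ Z.

H_0 ≅ Z,  H_1 ≅ Z^2,  H_2 ≅ Z.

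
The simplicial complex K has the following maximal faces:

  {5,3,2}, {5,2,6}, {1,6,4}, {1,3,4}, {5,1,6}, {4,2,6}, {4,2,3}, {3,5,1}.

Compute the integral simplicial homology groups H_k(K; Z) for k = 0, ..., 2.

Fix the vertex order 1 < 2 < 3 < 4 < 5 < 6 and write every simplex with vertices in increasing order. Then dim K = 2 and the simplices of K are:

  0-simplices (6): [1], [2], [3], [4], [5], [6]
  1-simplices (12): [1,3], [1,4], [1,5], [1,6], [2,3], [2,4], [2,5], [2,6], [3,4], [3,5], [4,6], [5,6]
  2-simplices (8): [1,3,4], [1,3,5], [1,4,6], [1,5,6], [2,3,4], [2,3,5], [2,4,6], [2,5,6]

Hence C_0 ≅ Z^6, C_1 ≅ Z^12, C_2 ≅ Z^8.

Boundary ∂_1: C_1 → C_0 is given by ∂[p,q] = [q] − [p].
The resulting 6×12 matrix has rank 5, and its Smith normal form has invariant factors (1,1,1,1,1).

Boundary ∂_2: C_2 → C_1 sends each 2-simplex [p,q,r] to [q,r] − [p,r] + [p,q]. For instance
  ∂[2,3,5] = [3,5] − [2,5] + [2,3],
  ∂[2,4,6] = [4,6] − [2,6] + [2,4].
This gives a 12×8 integer matrix of rank 7; reducing to Smith normal form yields diagonal entries (1,1,1,1,1,1,1).

From H_k ≅ ker(∂_k) / im(∂_{k+1}) we obtain:

  H_0: rank C_0 − rank ∂_1 = 6 − 5 = 1, and the invariant factors of ∂_1 are all 1, so H_0 = Z.
  H_1: rank ker ∂_1 − rank ∂_2 = (12 − 5) − 7 = 0, and the invariant factors of ∂_2 are all 1, so H_1 = 0.
  H_2: rank ker ∂_2 − rank ∂_3 = (8 − 7) − 0 = 1, and there is no ∂_3, so H_2 = Z.

H_0 = Z,  H_1 = 0,  H_2 = Z.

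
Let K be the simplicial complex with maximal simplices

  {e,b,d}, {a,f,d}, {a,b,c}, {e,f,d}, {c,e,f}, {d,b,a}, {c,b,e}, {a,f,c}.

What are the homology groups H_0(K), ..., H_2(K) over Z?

Fix the vertex order a < b < c < d < e < f and write every simplex with vertices in increasing order. Then dim K = 2 and the simplices of K are:

  0-simplices (6): a, b, c, d, e, f
  1-simplices (12): ab, ac, ad, af, bc, bd, be, ce, cf, de, df, ef
  2-simplices (8): abc, abd, acf, adf, bce, bde, cef, def

so the chain groups are C_0 ≅ Z^6, C_1 ≅ Z^12, C_2 ≅ Z^8.

Boundary ∂_1: C_1 → C_0 maps an edge to its endpoints' difference, ∂[p,q] = q − p. For instance
  ∂ac = c − a.
The 6×12 boundary matrix has rank 5 and Smith normal form diag(1,1,1,1,1).

The boundary map ∂_2: C_2 → C_1 acts by ∂[p,q,r] = [q,r] − [p,r] + [p,q]. For instance
  ∂bde = de − be + bd,
  ∂acf = cf − af + ac.
As a 12×8 matrix over Z this has rank 7, with invariant factors (1,1,1,1,1,1,1).

Reading off H_k = ker ∂_k / im ∂_{k+1}:

  H_0: rank C_0 − rank ∂_1 = 6 − 5 = 1, and the invariant factors of ∂_1 are all 1, so H_0 = Z.
  H_1: rank ker ∂_1 − rank ∂_2 = (12 − 5) − 7 = 0, and the invariant factors of ∂_2 are all 1, so H_1 = 0.
  H_2: rank ker ∂_2 − rank ∂_3 = (8 − 7) − 0 = 1, and there is no ∂_3, so H_2 = Z.

H_0 = Z,  H_1 = 0,  H_2 = Z.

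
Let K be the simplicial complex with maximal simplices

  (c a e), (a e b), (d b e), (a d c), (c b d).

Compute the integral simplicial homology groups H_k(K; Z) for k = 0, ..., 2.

Order the vertices as a < b < c < d < e. Listing each simplex with vertices in this order, K has dimension 2 with simplices:

  0-simplices (5): a, b, c, d, e
  1-simplices (10): ab, ac, ad, ae, bc, bd, be, cd, ce, de
  2-simplices (5): abe, acd, ace, bcd, bde

giving chain groups C_0 ≅ Z^5, C_1 ≅ Z^10, C_2 ≅ Z^5.

∂_1: C_1 → C_0 maps an edge to its endpoints' difference, ∂[p,q] = q − p. For instance
  ∂ac = c − a.
The 5×10 boundary matrix has rank 4 and Smith normal form diag(1,1,1,1).

Boundary ∂_2: C_2 → C_1 maps a triangle to the signed sum of its edges. For instance
  ∂bde = de − be + bd,
  ∂bcd = cd − bd + bc.
The resulting 10×5 matrix has rank 5, and its Smith normal form has invariant factors (1,1,1,1,1).

Now H_k = ker ∂_k / im ∂_{k+1}, so:

  H_0: rank C_0 − rank ∂_1 = 5 − 4 = 1, and the invariant factors of ∂_1 are all 1, so H_0 ≅ Z.
  H_1: rank ker ∂_1 − rank ∂_2 = (10 − 4) − 5 = 1, and the invariant factors of ∂_2 are all 1, so H_1 ≅ Z.
  H_2: rank ker ∂_2 − rank ∂_3 = (5 − 5) − 0 = 0, and there is no ∂_3, so H_2 ≅ 0.

(K is a triangulation of the Möbius band.)

H_0 = Z,  H_1 = Z,  H_2 = 0.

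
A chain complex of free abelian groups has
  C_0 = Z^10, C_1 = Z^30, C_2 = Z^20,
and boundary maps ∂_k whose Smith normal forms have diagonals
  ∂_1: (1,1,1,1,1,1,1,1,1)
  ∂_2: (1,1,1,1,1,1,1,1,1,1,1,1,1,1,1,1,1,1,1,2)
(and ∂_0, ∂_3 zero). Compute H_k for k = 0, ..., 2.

H_0 ≅ Z,  H_1 ≅ Z × Z/2,  H_2 = 0.

H_0: b_0 = 10 − 0 − 9 = 1; torsion from ∂_1 factors > 1: none. So H_0 ≅ Z.
H_1: b_1 = 30 − 9 − 20 = 1; torsion from ∂_2 factors > 1: [2]. So H_1 ≅ Z × Z/2.
H_2: b_2 = 20 − 20 − 0 = 0; torsion from ∂_3 factors > 1: none. So H_2 ≅ 0.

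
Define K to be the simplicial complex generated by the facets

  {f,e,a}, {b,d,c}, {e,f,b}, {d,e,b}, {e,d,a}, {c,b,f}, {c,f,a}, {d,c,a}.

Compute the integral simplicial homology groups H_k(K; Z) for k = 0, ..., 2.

Fix the vertex order a < b < c < d < e < f and write every simplex with vertices in increasing order. Then dim K = 2 and the simplices of K are:

  0-simplices (6): a, b, c, d, e, f
  1-simplices (12): ac, ad, ae, af, bc, bd, be, bf, cd, cf, de, ef
  2-simplices (8): acd, acf, ade, aef, bcd, bcf, bde, bef

giving chain groups C_0 ≅ Z^6, C_1 ≅ Z^12, C_2 ≅ Z^8.

∂_1: C_1 → C_0 is given by ∂[p,q] = [q] − [p]. For instance
  ∂ac = c − a.
As a 6×12 matrix over Z this has rank 5, with invariant factors (1,1,1,1,1).

The boundary map ∂_2: C_2 → C_1 maps a triangle to the signed sum of its edges. For instance
  ∂aef = ef − af + ae,
  ∂bde = de − be + bd.
This gives a 12×8 integer matrix of rank 7; reducing to Smith normal form yields diagonal entries (1,1,1,1,1,1,1).

From H_k ≅ ker(∂_k) / im(∂_{k+1}) we obtain:

  H_0: rank C_0 − rank ∂_1 = 6 − 5 = 1, and the invariant factors of ∂_1 are all 1, so H_0 ≅ Z.
  H_1: rank ker ∂_1 − rank ∂_2 = (12 − 5) − 7 = 0, and the invariant factors of ∂_2 are all 1, so H_1 ≅ 0.
  H_2: rank ker ∂_2 − rank ∂_3 = (8 − 7) − 0 = 1, and there is no ∂_3, so H_2 ≅ Z.

As a check, the Euler characteristic is 6 − 12 + 8 = 2, which agrees with 1 − 0 + 1 = 2.
(K is a triangulation of the 2-sphere S^2.)

H_0 ≅ Z,  H_1 = 0,  H_2 ≅ Z.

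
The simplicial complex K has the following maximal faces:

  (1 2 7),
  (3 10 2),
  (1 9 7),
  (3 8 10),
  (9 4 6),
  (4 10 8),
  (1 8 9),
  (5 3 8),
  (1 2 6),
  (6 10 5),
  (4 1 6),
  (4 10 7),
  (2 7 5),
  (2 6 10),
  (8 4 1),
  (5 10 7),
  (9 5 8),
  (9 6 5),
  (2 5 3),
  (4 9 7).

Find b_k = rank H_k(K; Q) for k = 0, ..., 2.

K has 10 vertices, 30 edges, 20 triangles.
rank ∂_0 = 0, rank ∂_1 = 9 ⇒ b_0 = 10 − 0 − 9 = 1; all invariant factors of ∂_1 are 1 so no torsion. So H_0 ≅ Z.
rank ∂_1 = 9, rank ∂_2 = 20 ⇒ b_1 = 30 − 9 − 20 = 1; ∂_2 has invariant factor(s) [2] giving torsion. So H_1 ≅ Z ⊕ Z/2.
rank ∂_2 = 20, rank ∂_3 = 0 ⇒ b_2 = 20 − 20 − 0 = 0. So H_2 ≅ 0.

b_0 = 1, b_1 = 1, b_2 = 0.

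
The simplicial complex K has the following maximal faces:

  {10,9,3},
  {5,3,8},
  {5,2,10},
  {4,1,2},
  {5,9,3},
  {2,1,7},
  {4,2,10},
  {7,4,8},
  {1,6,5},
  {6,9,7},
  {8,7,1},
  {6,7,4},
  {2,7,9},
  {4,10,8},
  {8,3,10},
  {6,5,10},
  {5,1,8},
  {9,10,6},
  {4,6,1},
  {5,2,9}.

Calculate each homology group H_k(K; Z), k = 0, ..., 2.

We work with the vertex ordering 1 < 2 < 3 < 4 < 5 < 6 < 7 < 8 < 9 < 10. The simplices of K, each written with vertices in increasing order, are:

  0-simplices (10): [1], [2], [3], [4], [5], [6], [7], [8], [9], [10]
  1-simplices (30): (30 of them)
  2-simplices (20): (20 of them)

so the chain groups are C_0 ≅ Z^10, C_1 ≅ Z^30, C_2 ≅ Z^20.

∂_1: C_1 → C_0 maps an edge to its endpoints' difference, ∂[p,q] = q − p. For instance
  ∂[8,10] = [10] − [8].
The 10×30 boundary matrix has rank 9 and Smith normal form diag(1,1,1,1,1,1,1,1,1).

Boundary ∂_2: C_2 → C_1 maps a triangle to the signed sum of its edges. For instance
  ∂[2,5,9] = [5,9] − [2,9] + [2,5],
  ∂[2,7,9] = [7,9] − [2,9] + [2,7].
This gives a 30×20 integer matrix of rank 20; reducing to Smith normal form yields diagonal entries (1,1,1,1,1,1,1,1,1,1,1,1,1,1,1,1,1,1,1,2).

From H_k ≅ ker(∂_k) / im(∂_{k+1}) we obtain:

  H_0: rank C_0 − rank ∂_1 = 10 − 9 = 1, and the invariant factors of ∂_1 are all 1, so H_0 = Z.
  H_1: rank ker ∂_1 − rank ∂_2 = (30 − 9) − 20 = 1, and ∂_2 has invariant factor 2 > 1, so H_1 = Z × Z/2.
  H_2: rank ker ∂_2 − rank ∂_3 = (20 − 20) − 0 = 0, and there is no ∂_3, so H_2 = 0.

As a check, the Euler characteristic is 10 − 30 + 20 = 0, which agrees with 1 − 1 + 0 = 0.

H_0 = Z,  H_1 = Z × Z/2,  H_2 = 0.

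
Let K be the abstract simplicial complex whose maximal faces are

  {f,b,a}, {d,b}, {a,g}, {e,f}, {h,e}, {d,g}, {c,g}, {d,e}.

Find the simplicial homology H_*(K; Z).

We work with the vertex ordering a < b < c < d < e < f < g < h. The simplices of K, each written with vertices in increasing order, are:

  0-simplices (8): a, b, c, d, e, f, g, h
  1-simplices (10): ab, af, ag, bd, bf, cg, de, dg, ef, eh
  2-simplices (1): abf

Hence C_0 ≅ Z^8, C_1 ≅ Z^10, C_2 ≅ Z^1.

The boundary map ∂_1: C_1 → C_0 is given by ∂[p,q] = [q] − [p].
As a 8×10 matrix over Z this has rank 7, with invariant factors (1,1,1,1,1,1,1).

Boundary ∂_2: C_2 → C_1 acts by ∂[p,q,r] = [q,r] − [p,r] + [p,q]. For instance
  ∂abf = bf − af + ab.
The 10×1 boundary matrix has rank 1 and Smith normal form diag(1).

From H_k ≅ ker(∂_k) / im(∂_{k+1}) we obtain:

  H_0: rank C_0 − rank ∂_1 = 8 − 7 = 1, and the invariant factors of ∂_1 are all 1, so H_0 = Z.
  H_1: rank ker ∂_1 − rank ∂_2 = (10 − 7) − 1 = 2, and the invariant factors of ∂_2 are all 1, so H_1 = Z^2.
  H_2: rank ker ∂_2 − rank ∂_3 = (1 − 1) − 0 = 0, and there is no ∂_3, so H_2 = 0.

As a check, the Euler characteristic is 8 − 10 + 1 = -1, which agrees with 1 − 2 + 0 = -1.

H_0 ≅ Z,  H_1 ≅ Z^2,  H_2 = 0.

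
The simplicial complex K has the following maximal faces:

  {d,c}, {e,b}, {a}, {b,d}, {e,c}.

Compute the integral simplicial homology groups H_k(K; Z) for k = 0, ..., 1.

We work with the vertex ordering a < b < c < d < e. The simplices of K, each written with vertices in increasing order, are:

  0-simplices (5): a, b, c, d, e
  1-simplices (4): bd, be, cd, ce

Hence C_0 ≅ Z^5, C_1 ≅ Z^4.

∂_1: C_1 → C_0 sends each edge [p,q] (with p < q) to q − p. For instance
  ∂ce = e − c.
The 5×4 boundary matrix has rank 3 and Smith normal form diag(1,1,1).

Now H_k = ker ∂_k / im ∂_{k+1}, so:

  H_0: rank C_0 − rank ∂_1 = 5 − 3 = 2, and the invariant factors of ∂_1 are all 1, so H_0 = Z^2.
  H_1: rank ker ∂_1 − rank ∂_2 = (4 − 3) − 0 = 1, and there is no ∂_2, so H_1 = Z.

As a check, the Euler characteristic is 5 − 4 = 1, which agrees with 2 − 1 = 1.

H_0 = Z^2,  H_1 = Z.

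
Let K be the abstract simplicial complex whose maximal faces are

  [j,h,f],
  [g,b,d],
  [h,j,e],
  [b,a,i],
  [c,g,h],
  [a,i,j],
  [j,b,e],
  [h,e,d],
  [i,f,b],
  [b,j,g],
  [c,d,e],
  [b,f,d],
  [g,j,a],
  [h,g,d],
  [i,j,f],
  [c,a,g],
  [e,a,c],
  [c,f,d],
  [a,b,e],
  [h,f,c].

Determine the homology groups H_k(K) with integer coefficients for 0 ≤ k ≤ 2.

H_0 = Z,  H_1 = Z ⊕ Z/2,  H_2 = 0.

Order the vertices as a < b < c < d < e < f < g < h < i < j. Listing each simplex with vertices in this order, K has dimension 2 with simplices:

  0-simplices (10): a, b, c, d, e, f, g, h, i, j
  1-simplices (30): ab, ac, ae, ag, ai, aj, bd, be, bf, bg, bi, bj, cd, ce, cf, cg, ch, de, df, dg, dh, eh, ej, fh, fi, fj, gh, gj, hj, ij
  2-simplices (20): abe, abi, ace, acg, agj, aij, bdf, bdg, bej, bfi, bgj, cde, cdf, cfh, cgh, deh, dgh, ehj, fhj, fij

giving chain groups C_0 ≅ Z^10, C_1 ≅ Z^30, C_2 ≅ Z^20.

Boundary ∂_1: C_1 → C_0 maps an edge to its endpoints' difference, ∂[p,q] = q − p.
This gives a 10×30 integer matrix of rank 9; reducing to Smith normal form yields diagonal entries (1,1,1,1,1,1,1,1,1).

The boundary map ∂_2: C_2 → C_1 sends each 2-simplex [p,q,r] to [q,r] − [p,r] + [p,q]. For instance
  ∂fij = ij − fj + fi,
  ∂abe = be − ae + ab.
The 30×20 boundary matrix has rank 20 and Smith normal form diag(1,1,1,1,1,1,1,1,1,1,1,1,1,1,1,1,1,1,1,2).

Computing H_k = (kernel of ∂_k) / (image of ∂_{k+1}):

  H_0: rank C_0 − rank ∂_1 = 10 − 9 = 1, and the invariant factors of ∂_1 are all 1, so H_0 ≅ Z.
  H_1: rank ker ∂_1 − rank ∂_2 = (30 − 9) − 20 = 1, and ∂_2 has invariant factor 2 > 1, so H_1 ≅ Z ⊕ Z/2.
  H_2: rank ker ∂_2 − rank ∂_3 = (20 − 20) − 0 = 0, and there is no ∂_3, so H_2 ≅ 0.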